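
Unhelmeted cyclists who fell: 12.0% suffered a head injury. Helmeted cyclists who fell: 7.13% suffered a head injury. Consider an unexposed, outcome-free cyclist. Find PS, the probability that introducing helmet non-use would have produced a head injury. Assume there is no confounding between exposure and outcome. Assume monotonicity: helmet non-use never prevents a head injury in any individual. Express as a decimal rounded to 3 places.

PS ≈ 0.052

p₁ = 0.12, p₀ = 0.0713.
Under exogeneity and monotonicity, PS = (p₁ − p₀) / (1 − p₀).
PS = (0.12 − 0.0713) / (1 − 0.0713) = 0.0487 / 0.9287 ≈ 0.0524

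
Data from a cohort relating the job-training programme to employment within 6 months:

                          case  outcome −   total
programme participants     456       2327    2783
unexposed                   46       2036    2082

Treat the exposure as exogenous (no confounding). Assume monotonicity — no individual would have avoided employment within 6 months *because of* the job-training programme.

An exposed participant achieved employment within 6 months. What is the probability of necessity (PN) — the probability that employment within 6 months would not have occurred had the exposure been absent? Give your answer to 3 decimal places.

p₁ = P(outcome | exposed) = 456/2783 = 0.16385
p₀ = P(outcome | unexposed) = 46/2082 = 0.022094
Under exogeneity and monotonicity, PN = (p₁ − p₀) / p₁.
PN = (0.16385 − 0.022094) / 0.16385 = 0.14176 / 0.16385 ≈ 0.8652

PN ≈ 0.865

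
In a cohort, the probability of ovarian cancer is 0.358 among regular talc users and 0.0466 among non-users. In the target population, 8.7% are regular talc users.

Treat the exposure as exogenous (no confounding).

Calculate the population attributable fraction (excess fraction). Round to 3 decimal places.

Let p₁ = 0.358, p₀ = 0.0466.
Overall risk P(Y=1) = π·p₁ + (1−π)·p₀ = 0.087×0.358 + 0.913×0.0466 = 0.073692.
Under exogeneity, PAF = [P(Y=1) − p₀] / P(Y=1).
PAF = (0.073692 − 0.0466) / 0.073692 ≈ 0.3676

PAF ≈ 0.368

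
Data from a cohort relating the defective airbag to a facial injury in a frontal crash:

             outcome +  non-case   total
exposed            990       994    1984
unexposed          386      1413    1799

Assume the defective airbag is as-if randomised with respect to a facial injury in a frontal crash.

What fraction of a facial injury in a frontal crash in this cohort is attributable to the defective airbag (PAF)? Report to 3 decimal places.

p₁ = P(outcome | exposed) = 990/1984 = 0.49899
p₀ = P(outcome | unexposed) = 386/1799 = 0.21456
Exposure prevalence π = 1984/3783 = 0.52445; overall risk P(Y=1) = 0.36373.
Under exogeneity, PAF = [P(Y=1) − p₀]/P(Y=1).
PAF = (0.36373 − 0.21456) / 0.36373 ≈ 0.4101

PAF ≈ 0.410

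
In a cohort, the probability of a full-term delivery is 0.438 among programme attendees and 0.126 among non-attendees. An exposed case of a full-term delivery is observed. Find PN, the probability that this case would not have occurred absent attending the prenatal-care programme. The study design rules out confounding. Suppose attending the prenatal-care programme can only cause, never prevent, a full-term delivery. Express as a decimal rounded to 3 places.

Let p₁ = 0.438, p₀ = 0.126.
Under exogeneity and monotonicity, PN = (p₁ − p₀) / p₁.
PN = (0.438 − 0.126) / 0.438 = 0.312 / 0.438 ≈ 0.7123

PN ≈ 0.712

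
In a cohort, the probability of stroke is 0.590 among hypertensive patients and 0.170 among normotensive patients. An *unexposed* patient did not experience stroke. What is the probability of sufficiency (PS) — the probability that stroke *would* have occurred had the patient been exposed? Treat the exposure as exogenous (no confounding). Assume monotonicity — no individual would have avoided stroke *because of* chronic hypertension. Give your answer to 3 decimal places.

PS ≈ 0.506

Let p₁ = 0.59, p₀ = 0.17.
Under exogeneity and monotonicity, PS = (p₁ − p₀) / (1 − p₀).
PS = (0.59 − 0.17) / (1 − 0.17) = 0.42 / 0.83 ≈ 0.5060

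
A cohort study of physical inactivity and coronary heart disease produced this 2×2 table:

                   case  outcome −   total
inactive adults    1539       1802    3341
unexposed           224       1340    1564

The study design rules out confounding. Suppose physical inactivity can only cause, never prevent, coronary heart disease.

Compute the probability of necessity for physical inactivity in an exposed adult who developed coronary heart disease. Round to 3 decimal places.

PN ≈ 0.689

p₁ = P(outcome | exposed) = 1539/3341 = 0.46064
p₀ = P(outcome | unexposed) = 224/1564 = 0.14322
Under exogeneity and monotonicity, PN = (p₁ − p₀)/p₁.
PN = (0.46064 − 0.14322) / 0.46064 ≈ 0.6891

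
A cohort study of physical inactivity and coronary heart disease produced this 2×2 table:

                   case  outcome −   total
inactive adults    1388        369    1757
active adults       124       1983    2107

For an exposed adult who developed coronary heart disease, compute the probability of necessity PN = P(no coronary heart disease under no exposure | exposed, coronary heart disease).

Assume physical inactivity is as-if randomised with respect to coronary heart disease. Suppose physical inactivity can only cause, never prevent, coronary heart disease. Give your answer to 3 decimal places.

PN ≈ 0.926

p₁ = P(outcome | exposed) = 1388/1757 = 0.78998
p₀ = P(outcome | unexposed) = 124/2107 = 0.058851
Under exogeneity and monotonicity, PN = (p₁ − p₀)/p₁.
PN = (0.78998 − 0.058851) / 0.78998 ≈ 0.9255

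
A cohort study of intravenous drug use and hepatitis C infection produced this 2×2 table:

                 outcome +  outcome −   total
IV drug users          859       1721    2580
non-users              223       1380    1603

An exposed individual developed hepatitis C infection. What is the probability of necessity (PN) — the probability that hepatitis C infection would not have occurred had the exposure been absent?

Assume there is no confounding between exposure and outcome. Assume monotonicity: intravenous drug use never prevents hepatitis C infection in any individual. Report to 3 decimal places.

PN ≈ 0.582

p₁ = P(outcome | exposed) = 859/2580 = 0.33295
p₀ = P(outcome | unexposed) = 223/1603 = 0.13911
Under exogeneity and monotonicity, PN = (p₁ − p₀) / p₁.
PN = (0.33295 − 0.13911) / 0.33295 = 0.19383 / 0.33295 ≈ 0.5822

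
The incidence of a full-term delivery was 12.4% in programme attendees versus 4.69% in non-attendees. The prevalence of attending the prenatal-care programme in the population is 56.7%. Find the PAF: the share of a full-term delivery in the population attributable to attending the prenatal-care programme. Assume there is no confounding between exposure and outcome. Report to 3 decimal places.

PAF ≈ 0.482

p₁ = 0.124, p₀ = 0.0469.
Overall risk P(Y=1) = π·p₁ + (1−π)·p₀ = 0.567×0.124 + 0.433×0.0469 = 0.090616.
Under exogeneity, PAF = [P(Y=1) − p₀] / P(Y=1).
PAF = (0.090616 − 0.0469) / 0.090616 ≈ 0.4824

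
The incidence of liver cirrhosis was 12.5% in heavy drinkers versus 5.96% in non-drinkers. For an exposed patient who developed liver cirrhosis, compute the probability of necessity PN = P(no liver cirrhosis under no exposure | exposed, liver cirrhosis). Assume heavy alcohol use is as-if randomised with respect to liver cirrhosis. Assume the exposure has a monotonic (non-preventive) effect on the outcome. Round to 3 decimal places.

PN ≈ 0.523

p₁ = 0.125, p₀ = 0.0596.
Under exogeneity and monotonicity, PN = (p₁ − p₀) / p₁.
PN = (0.125 − 0.0596) / 0.125 = 0.0654 / 0.125 ≈ 0.5232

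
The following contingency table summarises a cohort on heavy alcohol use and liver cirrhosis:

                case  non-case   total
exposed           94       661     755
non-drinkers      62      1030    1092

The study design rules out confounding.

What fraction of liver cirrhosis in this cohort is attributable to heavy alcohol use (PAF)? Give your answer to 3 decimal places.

PAF ≈ 0.328

p₁ = P(outcome | exposed) = 94/755 = 0.1245
p₀ = P(outcome | unexposed) = 62/1092 = 0.056777
Exposure prevalence π = 755/1847 = 0.40877; overall risk P(Y=1) = 0.084461.
Under exogeneity, PAF = [P(Y=1) − p₀]/P(Y=1).
PAF = (0.084461 − 0.056777) / 0.084461 ≈ 0.3278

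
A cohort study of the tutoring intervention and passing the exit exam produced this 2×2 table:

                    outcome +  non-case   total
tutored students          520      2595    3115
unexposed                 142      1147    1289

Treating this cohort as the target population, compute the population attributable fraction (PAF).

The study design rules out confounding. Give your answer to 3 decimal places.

p₁ = P(outcome | exposed) = 520/3115 = 0.16693
p₀ = P(outcome | unexposed) = 142/1289 = 0.11016
Exposure prevalence π = 3115/4404 = 0.70731; overall risk P(Y=1) = 0.15032.
Under exogeneity, PAF = [P(Y=1) − p₀]/P(Y=1).
PAF = (0.15032 − 0.11016) / 0.15032 ≈ 0.2671

PAF ≈ 0.267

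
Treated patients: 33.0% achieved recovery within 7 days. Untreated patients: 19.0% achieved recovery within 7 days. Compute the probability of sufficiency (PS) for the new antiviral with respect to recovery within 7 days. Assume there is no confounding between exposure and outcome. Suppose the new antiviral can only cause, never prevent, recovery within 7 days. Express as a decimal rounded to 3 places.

PS ≈ 0.173

p₁ = 0.33, p₀ = 0.19.
Under exogeneity and monotonicity, PS = (p₁ − p₀) / (1 − p₀).
PS = (0.33 − 0.19) / (1 − 0.19) = 0.14 / 0.81 ≈ 0.1728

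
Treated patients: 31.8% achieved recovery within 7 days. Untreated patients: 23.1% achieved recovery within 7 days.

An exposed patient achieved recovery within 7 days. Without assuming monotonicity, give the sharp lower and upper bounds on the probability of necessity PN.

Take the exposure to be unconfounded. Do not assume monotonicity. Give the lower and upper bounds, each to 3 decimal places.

0.274 ≤ PN ≤ 1.000

p₁ = 0.318, p₀ = 0.231.
Under exogeneity alone the bounds on PN are max{0,(p₁−p₀)/p₁} ≤ PN ≤ min{1,(1−p₀)/p₁}.
  lower = (p₁ − p₀)/p₁ = 0.087 / 0.318 ≈ 0.2736
  upper = min{1, (1 − p₀)/p₁} = 0.769 / 0.318 ≈ 2.4182 → capped at 1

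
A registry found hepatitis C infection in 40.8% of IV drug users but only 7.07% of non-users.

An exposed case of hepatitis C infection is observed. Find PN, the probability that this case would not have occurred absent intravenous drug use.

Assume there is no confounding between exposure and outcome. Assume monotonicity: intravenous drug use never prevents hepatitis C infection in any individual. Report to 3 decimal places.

PN ≈ 0.827

p₁ = 0.408, p₀ = 0.0707.
Under exogeneity and monotonicity, PN = (p₁ − p₀) / p₁.
PN = (0.408 − 0.0707) / 0.408 = 0.3373 / 0.408 ≈ 0.8267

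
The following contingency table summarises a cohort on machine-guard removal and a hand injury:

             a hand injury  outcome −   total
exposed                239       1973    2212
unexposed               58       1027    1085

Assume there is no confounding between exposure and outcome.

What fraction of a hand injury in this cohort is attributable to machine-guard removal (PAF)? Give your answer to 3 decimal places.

PAF ≈ 0.407

p₁ = P(outcome | exposed) = 239/2212 = 0.10805
p₀ = P(outcome | unexposed) = 58/1085 = 0.053456
Exposure prevalence π = 2212/3297 = 0.67091; overall risk P(Y=1) = 0.090082.
Under exogeneity, PAF = [P(Y=1) − p₀]/P(Y=1).
PAF = (0.090082 − 0.053456) / 0.090082 ≈ 0.4066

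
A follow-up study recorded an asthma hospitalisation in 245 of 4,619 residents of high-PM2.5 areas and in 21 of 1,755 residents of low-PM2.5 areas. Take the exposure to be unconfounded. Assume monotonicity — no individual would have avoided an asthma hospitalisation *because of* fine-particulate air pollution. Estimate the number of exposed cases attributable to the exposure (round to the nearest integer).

p₁ = P(outcome | exposed) = 245/4619 = 0.053042
p₀ = P(outcome | unexposed) = 21/1755 = 0.011966
PN = (p₁ − p₀)/p₁ = (0.053042 − 0.011966) / 0.053042 ≈ 0.77441.
Attributable cases ≈ PN × (exposed cases) = 0.77441 × 245 ≈ 189.73.

about 190 cases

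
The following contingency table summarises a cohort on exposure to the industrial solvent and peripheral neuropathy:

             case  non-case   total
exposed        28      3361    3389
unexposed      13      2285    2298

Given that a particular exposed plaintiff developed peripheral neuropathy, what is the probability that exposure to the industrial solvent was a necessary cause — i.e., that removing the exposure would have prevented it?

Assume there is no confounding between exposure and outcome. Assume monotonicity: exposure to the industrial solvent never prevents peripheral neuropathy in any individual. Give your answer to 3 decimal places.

PN ≈ 0.315

p₁ = P(outcome | exposed) = 28/3389 = 0.008262
p₀ = P(outcome | unexposed) = 13/2298 = 0.0056571
Under exogeneity and monotonicity, PN = (p₁ − p₀) / p₁.
PN = (0.008262 − 0.0056571) / 0.008262 = 0.0026049 / 0.008262 ≈ 0.3153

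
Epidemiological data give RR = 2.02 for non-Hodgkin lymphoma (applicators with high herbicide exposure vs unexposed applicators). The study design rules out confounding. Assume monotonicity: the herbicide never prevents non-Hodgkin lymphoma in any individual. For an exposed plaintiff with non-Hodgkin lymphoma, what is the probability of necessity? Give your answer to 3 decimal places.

Under exogeneity and monotonicity, PN = (RR − 1) / RR = 1 − 1/RR.
PN = (2.02 − 1) / 2.02 = 1.02 / 2.02 ≈ 0.5050

PN ≈ 0.505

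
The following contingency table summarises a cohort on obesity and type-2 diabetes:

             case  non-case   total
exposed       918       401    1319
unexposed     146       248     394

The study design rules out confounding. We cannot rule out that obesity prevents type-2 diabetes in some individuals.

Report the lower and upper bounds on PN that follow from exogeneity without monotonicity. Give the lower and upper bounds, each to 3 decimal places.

0.468 ≤ PN ≤ 0.904

p₁ = P(outcome | exposed) = 918/1319 = 0.69598
p₀ = P(outcome | unexposed) = 146/394 = 0.37056
Under exogeneity alone the bounds on PN are max{0,(p₁−p₀)/p₁} ≤ PN ≤ min{1,(1−p₀)/p₁}.
  lower = (p₁ − p₀)/p₁ = 0.32542 / 0.69598 ≈ 0.4676
  upper = min{1, (1 − p₀)/p₁} = 0.62944 / 0.69598 ≈ 0.9044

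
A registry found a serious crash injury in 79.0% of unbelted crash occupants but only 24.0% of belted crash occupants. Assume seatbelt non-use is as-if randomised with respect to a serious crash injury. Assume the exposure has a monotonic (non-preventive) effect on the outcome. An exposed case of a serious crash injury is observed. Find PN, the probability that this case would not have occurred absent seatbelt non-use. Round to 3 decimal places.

p₁ = 0.79, p₀ = 0.24.
Under exogeneity and monotonicity, PN = (p₁ − p₀) / p₁.
PN = (0.79 − 0.24) / 0.79 = 0.55 / 0.79 ≈ 0.6962

PN ≈ 0.696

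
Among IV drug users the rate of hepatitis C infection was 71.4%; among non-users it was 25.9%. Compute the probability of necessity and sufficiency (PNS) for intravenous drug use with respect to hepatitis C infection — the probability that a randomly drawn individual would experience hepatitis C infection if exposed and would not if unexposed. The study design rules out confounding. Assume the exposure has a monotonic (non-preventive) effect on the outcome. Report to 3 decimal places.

PNS ≈ 0.455

p₁ = 0.714, p₀ = 0.259.
Under exogeneity and monotonicity, PNS = p₁ − p₀.
PNS = 0.714 − 0.259 = 0.455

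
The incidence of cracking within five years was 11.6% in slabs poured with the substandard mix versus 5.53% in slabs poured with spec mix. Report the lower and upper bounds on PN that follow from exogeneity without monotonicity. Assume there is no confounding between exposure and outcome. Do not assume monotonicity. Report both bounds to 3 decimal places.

0.523 ≤ PN ≤ 1.000

p₁ = 0.116, p₀ = 0.0553.
Under exogeneity alone the bounds on PN are max{0,(p₁−p₀)/p₁} ≤ PN ≤ min{1,(1−p₀)/p₁}.
  lower = (p₁ − p₀)/p₁ = 0.0607 / 0.116 ≈ 0.5233
  upper = min{1, (1 − p₀)/p₁} = 0.9447 / 0.116 ≈ 8.1440 → capped at 1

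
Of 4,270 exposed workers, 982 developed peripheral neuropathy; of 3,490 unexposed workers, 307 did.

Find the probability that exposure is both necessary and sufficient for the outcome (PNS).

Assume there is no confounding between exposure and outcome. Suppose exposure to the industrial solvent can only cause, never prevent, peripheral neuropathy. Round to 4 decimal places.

PNS ≈ 0.1420

p₁ = P(outcome | exposed) = 982/4270 = 0.22998
p₀ = P(outcome | unexposed) = 307/3490 = 0.087966
Under exogeneity and monotonicity, PNS = p₁ − p₀.
PNS = 0.22998 − 0.087966 = 0.14201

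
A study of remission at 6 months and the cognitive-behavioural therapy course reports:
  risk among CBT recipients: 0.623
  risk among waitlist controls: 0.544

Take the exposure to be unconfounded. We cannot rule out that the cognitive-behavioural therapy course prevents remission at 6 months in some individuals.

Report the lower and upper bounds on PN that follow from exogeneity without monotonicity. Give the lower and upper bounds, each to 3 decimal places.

0.127 ≤ PN ≤ 0.732

Let p₁ = 0.623, p₀ = 0.544.
Under exogeneity alone the bounds on PN are max{0,(p₁−p₀)/p₁} ≤ PN ≤ min{1,(1−p₀)/p₁}.
  lower = (p₁ − p₀)/p₁ = 0.079 / 0.623 ≈ 0.1268
  upper = min{1, (1 − p₀)/p₁} = 0.456 / 0.623 ≈ 0.7319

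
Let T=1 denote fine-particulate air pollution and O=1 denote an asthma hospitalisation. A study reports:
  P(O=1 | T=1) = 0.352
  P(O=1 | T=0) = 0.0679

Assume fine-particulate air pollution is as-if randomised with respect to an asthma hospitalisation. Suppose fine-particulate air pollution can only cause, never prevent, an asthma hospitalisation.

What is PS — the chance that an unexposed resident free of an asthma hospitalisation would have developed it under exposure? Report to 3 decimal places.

Let p₁ = 0.352, p₀ = 0.0679.
Under exogeneity and monotonicity, PS = (p₁ − p₀) / (1 − p₀).
PS = (0.352 − 0.0679) / (1 − 0.0679) = 0.2841 / 0.9321 ≈ 0.3048

PS ≈ 0.305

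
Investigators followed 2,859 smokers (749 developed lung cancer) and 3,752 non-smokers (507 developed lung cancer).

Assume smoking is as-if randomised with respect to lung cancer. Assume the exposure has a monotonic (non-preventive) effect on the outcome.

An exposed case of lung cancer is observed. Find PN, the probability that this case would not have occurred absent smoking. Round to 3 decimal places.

p₁ = P(outcome | exposed) = 749/2859 = 0.26198
p₀ = P(outcome | unexposed) = 507/3752 = 0.13513
Under exogeneity and monotonicity, PN = (p₁ − p₀) / p₁.
PN = (0.26198 − 0.13513) / 0.26198 = 0.12685 / 0.26198 ≈ 0.4842

PN ≈ 0.484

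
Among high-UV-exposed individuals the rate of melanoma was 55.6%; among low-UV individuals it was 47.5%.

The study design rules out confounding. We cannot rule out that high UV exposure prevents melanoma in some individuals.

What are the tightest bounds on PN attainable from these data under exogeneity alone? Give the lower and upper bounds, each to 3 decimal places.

0.146 ≤ PN ≤ 0.944

p₁ = 0.556, p₀ = 0.475.
Under exogeneity alone the bounds on PN are max{0,(p₁−p₀)/p₁} ≤ PN ≤ min{1,(1−p₀)/p₁}.
  lower = (p₁ − p₀)/p₁ = 0.081 / 0.556 ≈ 0.1457
  upper = min{1, (1 − p₀)/p₁} = 0.525 / 0.556 ≈ 0.9442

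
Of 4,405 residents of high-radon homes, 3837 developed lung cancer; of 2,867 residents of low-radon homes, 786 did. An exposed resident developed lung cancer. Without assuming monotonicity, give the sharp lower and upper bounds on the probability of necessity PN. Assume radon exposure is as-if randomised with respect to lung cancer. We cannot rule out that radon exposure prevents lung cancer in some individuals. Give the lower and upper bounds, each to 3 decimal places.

0.685 ≤ PN ≤ 0.833

p₁ = P(outcome | exposed) = 3837/4405 = 0.87106
p₀ = P(outcome | unexposed) = 786/2867 = 0.27415
Under exogeneity alone the bounds on PN are max{0,(p₁−p₀)/p₁} ≤ PN ≤ min{1,(1−p₀)/p₁}.
  lower = (p₁ − p₀)/p₁ = 0.5969 / 0.87106 ≈ 0.6853
  upper = min{1, (1 − p₀)/p₁} = 0.72585 / 0.87106 ≈ 0.8333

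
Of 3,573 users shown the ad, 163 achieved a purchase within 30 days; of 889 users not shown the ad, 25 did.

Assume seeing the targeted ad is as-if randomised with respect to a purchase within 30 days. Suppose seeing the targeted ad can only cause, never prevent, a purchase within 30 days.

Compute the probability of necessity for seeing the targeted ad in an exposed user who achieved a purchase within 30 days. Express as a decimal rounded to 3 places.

p₁ = P(outcome | exposed) = 163/3573 = 0.04562
p₀ = P(outcome | unexposed) = 25/889 = 0.028121
Under exogeneity and monotonicity, PN = (p₁ − p₀) / p₁.
PN = (0.04562 − 0.028121) / 0.04562 = 0.017498 / 0.04562 ≈ 0.3836

PN ≈ 0.384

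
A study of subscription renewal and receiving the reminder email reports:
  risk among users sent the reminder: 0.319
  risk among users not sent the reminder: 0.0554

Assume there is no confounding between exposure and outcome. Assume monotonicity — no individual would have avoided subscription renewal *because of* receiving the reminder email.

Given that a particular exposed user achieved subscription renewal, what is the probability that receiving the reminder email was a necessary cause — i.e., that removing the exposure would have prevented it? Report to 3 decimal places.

PN ≈ 0.826

Let p₁ = 0.319, p₀ = 0.0554.
Under exogeneity and monotonicity, PN = (p₁ − p₀) / p₁.
PN = (0.319 − 0.0554) / 0.319 = 0.2636 / 0.319 ≈ 0.8263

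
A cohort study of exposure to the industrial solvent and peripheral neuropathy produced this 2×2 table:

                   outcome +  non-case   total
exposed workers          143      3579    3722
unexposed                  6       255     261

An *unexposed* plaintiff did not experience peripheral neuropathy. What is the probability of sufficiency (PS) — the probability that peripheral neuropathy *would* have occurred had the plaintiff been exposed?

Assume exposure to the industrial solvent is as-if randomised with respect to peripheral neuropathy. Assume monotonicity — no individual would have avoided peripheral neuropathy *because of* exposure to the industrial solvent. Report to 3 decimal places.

p₁ = P(outcome | exposed) = 143/3722 = 0.03842
p₀ = P(outcome | unexposed) = 6/261 = 0.022989
Under exogeneity and monotonicity, PS = (p₁ − p₀) / (1 − p₀).
PS = (0.03842 − 0.022989) / (1 − 0.022989) = 0.015432 / 0.97701 ≈ 0.0158

PS ≈ 0.016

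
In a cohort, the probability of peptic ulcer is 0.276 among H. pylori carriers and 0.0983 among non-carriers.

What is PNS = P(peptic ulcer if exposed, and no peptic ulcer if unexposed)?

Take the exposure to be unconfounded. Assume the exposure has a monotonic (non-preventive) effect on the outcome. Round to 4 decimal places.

PNS ≈ 0.1777

Let p₁ = 0.276, p₀ = 0.0983.
Under exogeneity and monotonicity, PNS = p₁ − p₀.
PNS = 0.276 − 0.0983 = 0.1777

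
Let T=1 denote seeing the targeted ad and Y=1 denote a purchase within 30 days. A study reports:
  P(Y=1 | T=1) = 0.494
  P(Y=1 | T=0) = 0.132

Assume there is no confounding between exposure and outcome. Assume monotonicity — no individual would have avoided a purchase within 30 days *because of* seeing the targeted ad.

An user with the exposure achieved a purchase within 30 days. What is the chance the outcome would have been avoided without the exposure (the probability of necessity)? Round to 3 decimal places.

Let p₁ = 0.494, p₀ = 0.132.
Under exogeneity and monotonicity, PN = (p₁ − p₀) / p₁.
PN = (0.494 − 0.132) / 0.494 = 0.362 / 0.494 ≈ 0.7328

PN ≈ 0.733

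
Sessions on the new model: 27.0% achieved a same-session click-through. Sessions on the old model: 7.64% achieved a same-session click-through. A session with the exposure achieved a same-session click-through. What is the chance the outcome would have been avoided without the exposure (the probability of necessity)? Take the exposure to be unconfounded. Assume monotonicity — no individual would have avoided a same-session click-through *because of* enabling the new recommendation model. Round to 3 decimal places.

PN ≈ 0.717

p₁ = 0.27, p₀ = 0.0764.
Under exogeneity and monotonicity, PN = (p₁ − p₀) / p₁.
PN = (0.27 − 0.0764) / 0.27 = 0.1936 / 0.27 ≈ 0.7170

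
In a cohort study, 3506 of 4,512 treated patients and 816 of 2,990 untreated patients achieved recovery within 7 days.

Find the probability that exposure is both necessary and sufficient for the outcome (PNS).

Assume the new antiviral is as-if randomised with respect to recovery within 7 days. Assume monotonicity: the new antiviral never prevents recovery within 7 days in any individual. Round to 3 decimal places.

p₁ = P(outcome | exposed) = 3506/4512 = 0.77704
p₀ = P(outcome | unexposed) = 816/2990 = 0.27291
Under exogeneity and monotonicity, PNS = p₁ − p₀.
PNS = 0.77704 − 0.27291 = 0.50413

PNS ≈ 0.504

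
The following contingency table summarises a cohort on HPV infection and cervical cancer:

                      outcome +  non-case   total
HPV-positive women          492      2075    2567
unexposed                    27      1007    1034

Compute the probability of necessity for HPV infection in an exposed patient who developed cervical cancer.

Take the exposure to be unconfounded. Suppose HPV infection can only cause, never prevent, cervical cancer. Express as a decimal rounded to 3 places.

PN ≈ 0.864

p₁ = P(outcome | exposed) = 492/2567 = 0.19166
p₀ = P(outcome | unexposed) = 27/1034 = 0.026112
Under exogeneity and monotonicity, PN = (p₁ − p₀)/p₁.
PN = (0.19166 − 0.026112) / 0.19166 ≈ 0.8638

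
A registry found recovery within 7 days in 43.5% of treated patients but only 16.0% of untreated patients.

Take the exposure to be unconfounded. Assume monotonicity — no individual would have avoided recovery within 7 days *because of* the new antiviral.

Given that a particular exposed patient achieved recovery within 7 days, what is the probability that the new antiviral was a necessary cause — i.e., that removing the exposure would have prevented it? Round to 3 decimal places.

p₁ = 0.435, p₀ = 0.16.
Under exogeneity and monotonicity, PN = (p₁ − p₀) / p₁.
PN = (0.435 − 0.16) / 0.435 = 0.275 / 0.435 ≈ 0.6322

PN ≈ 0.632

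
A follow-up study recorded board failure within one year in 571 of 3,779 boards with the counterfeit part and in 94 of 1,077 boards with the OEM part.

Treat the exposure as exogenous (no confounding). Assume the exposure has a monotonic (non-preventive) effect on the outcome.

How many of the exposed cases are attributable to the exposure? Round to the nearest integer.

p₁ = P(outcome | exposed) = 571/3779 = 0.1511
p₀ = P(outcome | unexposed) = 94/1077 = 0.087279
PN = (p₁ − p₀)/p₁ = (0.1511 − 0.087279) / 0.1511 ≈ 0.42237.
Attributable cases ≈ PN × (exposed cases) = 0.42237 × 571 ≈ 241.17.

about 241 cases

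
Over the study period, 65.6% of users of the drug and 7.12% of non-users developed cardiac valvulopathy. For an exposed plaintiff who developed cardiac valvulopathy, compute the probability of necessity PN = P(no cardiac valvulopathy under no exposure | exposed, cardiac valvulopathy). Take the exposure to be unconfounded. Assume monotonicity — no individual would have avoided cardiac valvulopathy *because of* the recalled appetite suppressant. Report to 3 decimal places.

PN ≈ 0.891

p₁ = 0.656, p₀ = 0.0712.
Under exogeneity and monotonicity, PN = (p₁ − p₀) / p₁.
PN = (0.656 − 0.0712) / 0.656 = 0.5848 / 0.656 ≈ 0.8915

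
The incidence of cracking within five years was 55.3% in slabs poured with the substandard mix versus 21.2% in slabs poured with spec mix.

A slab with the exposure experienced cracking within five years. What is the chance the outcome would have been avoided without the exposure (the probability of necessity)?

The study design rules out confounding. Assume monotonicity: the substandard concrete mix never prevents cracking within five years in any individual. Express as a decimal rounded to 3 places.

PN ≈ 0.617

p₁ = 0.553, p₀ = 0.212.
Under exogeneity and monotonicity, PN = (p₁ − p₀) / p₁.
PN = (0.553 − 0.212) / 0.553 = 0.341 / 0.553 ≈ 0.6166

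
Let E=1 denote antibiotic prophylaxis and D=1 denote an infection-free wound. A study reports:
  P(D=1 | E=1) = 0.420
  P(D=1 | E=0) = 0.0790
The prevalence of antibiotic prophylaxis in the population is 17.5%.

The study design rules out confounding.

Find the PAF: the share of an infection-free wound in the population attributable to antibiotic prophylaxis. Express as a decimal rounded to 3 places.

PAF ≈ 0.430

Let p₁ = 0.42, p₀ = 0.079.
Overall risk P(Y=1) = π·p₁ + (1−π)·p₀ = 0.175×0.42 + 0.825×0.079 = 0.13867.
Under exogeneity, PAF = [P(Y=1) − p₀] / P(Y=1).
PAF = (0.13867 − 0.079) / 0.13867 ≈ 0.4303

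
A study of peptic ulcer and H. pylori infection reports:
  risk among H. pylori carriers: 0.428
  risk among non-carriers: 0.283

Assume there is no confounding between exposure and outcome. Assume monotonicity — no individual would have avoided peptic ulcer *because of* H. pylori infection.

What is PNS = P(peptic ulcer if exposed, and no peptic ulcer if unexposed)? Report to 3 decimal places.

Let p₁ = 0.428, p₀ = 0.283.
Under exogeneity and monotonicity, PNS = p₁ − p₀.
PNS = 0.428 − 0.283 = 0.145

PNS ≈ 0.145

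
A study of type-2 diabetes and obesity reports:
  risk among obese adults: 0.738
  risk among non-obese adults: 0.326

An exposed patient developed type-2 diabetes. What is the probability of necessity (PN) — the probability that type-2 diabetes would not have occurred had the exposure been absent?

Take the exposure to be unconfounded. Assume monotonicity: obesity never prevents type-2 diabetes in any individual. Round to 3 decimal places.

PN ≈ 0.558

Let p₁ = 0.738, p₀ = 0.326.
Under exogeneity and monotonicity, PN = (p₁ − p₀) / p₁.
PN = (0.738 − 0.326) / 0.738 = 0.412 / 0.738 ≈ 0.5583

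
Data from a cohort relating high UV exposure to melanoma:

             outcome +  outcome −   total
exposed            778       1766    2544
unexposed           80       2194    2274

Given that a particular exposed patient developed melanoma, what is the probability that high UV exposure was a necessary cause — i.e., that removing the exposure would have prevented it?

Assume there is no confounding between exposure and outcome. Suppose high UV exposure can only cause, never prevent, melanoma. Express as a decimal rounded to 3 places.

p₁ = P(outcome | exposed) = 778/2544 = 0.30582
p₀ = P(outcome | unexposed) = 80/2274 = 0.03518
Under exogeneity and monotonicity, PN = (p₁ − p₀)/p₁.
PN = (0.30582 − 0.03518) / 0.30582 ≈ 0.8850

PN ≈ 0.885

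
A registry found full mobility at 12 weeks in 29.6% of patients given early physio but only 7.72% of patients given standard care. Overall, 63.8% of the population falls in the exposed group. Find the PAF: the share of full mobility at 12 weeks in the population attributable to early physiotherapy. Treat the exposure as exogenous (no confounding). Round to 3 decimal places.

p₁ = 0.296, p₀ = 0.0772.
Overall risk P(Y=1) = π·p₁ + (1−π)·p₀ = 0.638×0.296 + 0.362×0.0772 = 0.21679.
Under exogeneity, PAF = [P(Y=1) − p₀] / P(Y=1).
PAF = (0.21679 − 0.0772) / 0.21679 ≈ 0.6439

PAF ≈ 0.644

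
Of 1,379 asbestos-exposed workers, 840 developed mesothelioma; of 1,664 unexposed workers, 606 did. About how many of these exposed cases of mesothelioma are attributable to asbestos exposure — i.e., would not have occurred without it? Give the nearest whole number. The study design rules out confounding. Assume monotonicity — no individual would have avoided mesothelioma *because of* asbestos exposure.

p₁ = P(outcome | exposed) = 840/1379 = 0.60914
p₀ = P(outcome | unexposed) = 606/1664 = 0.36418
PN = (p₁ − p₀)/p₁ = (0.60914 − 0.36418) / 0.60914 ≈ 0.40213.
Attributable cases ≈ PN × (exposed cases) = 0.40213 × 840 ≈ 337.79.

about 338 cases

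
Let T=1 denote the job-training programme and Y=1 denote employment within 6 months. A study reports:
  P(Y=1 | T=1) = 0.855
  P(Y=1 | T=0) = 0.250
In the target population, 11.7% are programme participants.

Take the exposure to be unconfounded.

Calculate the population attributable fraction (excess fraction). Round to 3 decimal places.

PAF ≈ 0.221

Let p₁ = 0.855, p₀ = 0.25.
Overall risk P(Y=1) = π·p₁ + (1−π)·p₀ = 0.117×0.855 + 0.883×0.25 = 0.32078.
Under exogeneity, PAF = [P(Y=1) − p₀] / P(Y=1).
PAF = (0.32078 − 0.25) / 0.32078 ≈ 0.2207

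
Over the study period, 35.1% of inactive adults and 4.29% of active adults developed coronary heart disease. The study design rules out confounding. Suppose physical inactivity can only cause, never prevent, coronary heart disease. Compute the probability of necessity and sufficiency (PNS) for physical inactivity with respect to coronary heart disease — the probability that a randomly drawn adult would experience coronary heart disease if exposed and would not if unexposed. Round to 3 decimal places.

PNS ≈ 0.308

p₁ = 0.351, p₀ = 0.0429.
Under exogeneity and monotonicity, PNS = p₁ − p₀.
PNS = 0.351 − 0.0429 = 0.3081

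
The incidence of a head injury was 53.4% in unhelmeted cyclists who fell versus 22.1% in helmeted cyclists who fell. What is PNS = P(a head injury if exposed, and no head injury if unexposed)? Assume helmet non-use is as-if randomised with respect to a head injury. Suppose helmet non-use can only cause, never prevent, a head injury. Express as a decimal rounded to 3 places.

p₁ = 0.534, p₀ = 0.221.
Under exogeneity and monotonicity, PNS = p₁ − p₀.
PNS = 0.534 − 0.221 = 0.313

PNS ≈ 0.313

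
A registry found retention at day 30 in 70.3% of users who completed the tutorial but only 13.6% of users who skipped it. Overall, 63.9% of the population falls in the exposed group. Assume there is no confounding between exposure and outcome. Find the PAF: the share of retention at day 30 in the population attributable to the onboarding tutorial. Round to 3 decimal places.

PAF ≈ 0.727

p₁ = 0.703, p₀ = 0.136.
Overall risk P(Y=1) = π·p₁ + (1−π)·p₀ = 0.639×0.703 + 0.361×0.136 = 0.49831.
Under exogeneity, PAF = [P(Y=1) − p₀] / P(Y=1).
PAF = (0.49831 − 0.136) / 0.49831 ≈ 0.7271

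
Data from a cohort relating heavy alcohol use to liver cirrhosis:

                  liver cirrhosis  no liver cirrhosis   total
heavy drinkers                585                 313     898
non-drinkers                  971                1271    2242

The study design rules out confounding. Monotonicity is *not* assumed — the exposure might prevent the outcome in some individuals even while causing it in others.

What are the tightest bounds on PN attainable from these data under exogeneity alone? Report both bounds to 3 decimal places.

p₁ = P(outcome | exposed) = 585/898 = 0.65145
p₀ = P(outcome | unexposed) = 971/2242 = 0.4331
Under exogeneity alone the bounds on PN are max{0,(p₁−p₀)/p₁} ≤ PN ≤ min{1,(1−p₀)/p₁}.
  lower = (p₁ − p₀)/p₁ = 0.21835 / 0.65145 ≈ 0.3352
  upper = min{1, (1 − p₀)/p₁} = 0.5669 / 0.65145 ≈ 0.8702

0.335 ≤ PN ≤ 0.870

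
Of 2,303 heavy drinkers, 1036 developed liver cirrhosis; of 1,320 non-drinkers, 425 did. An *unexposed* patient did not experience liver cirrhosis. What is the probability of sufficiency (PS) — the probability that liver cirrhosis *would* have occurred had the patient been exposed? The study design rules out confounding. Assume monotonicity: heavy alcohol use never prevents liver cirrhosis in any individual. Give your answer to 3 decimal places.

p₁ = P(outcome | exposed) = 1036/2303 = 0.44985
p₀ = P(outcome | unexposed) = 425/1320 = 0.32197
Under exogeneity and monotonicity, PS = (p₁ − p₀) / (1 − p₀).
PS = (0.44985 − 0.32197) / (1 − 0.32197) = 0.12788 / 0.67803 ≈ 0.1886

PS ≈ 0.189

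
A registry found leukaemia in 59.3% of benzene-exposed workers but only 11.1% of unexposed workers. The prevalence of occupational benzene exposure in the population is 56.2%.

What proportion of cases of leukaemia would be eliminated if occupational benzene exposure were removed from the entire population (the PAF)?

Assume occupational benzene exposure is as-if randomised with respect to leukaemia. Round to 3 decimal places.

p₁ = 0.593, p₀ = 0.111.
Overall risk P(Y=1) = π·p₁ + (1−π)·p₀ = 0.562×0.593 + 0.438×0.111 = 0.38188.
Under exogeneity, PAF = [P(Y=1) − p₀] / P(Y=1).
PAF = (0.38188 − 0.111) / 0.38188 ≈ 0.7093

PAF ≈ 0.709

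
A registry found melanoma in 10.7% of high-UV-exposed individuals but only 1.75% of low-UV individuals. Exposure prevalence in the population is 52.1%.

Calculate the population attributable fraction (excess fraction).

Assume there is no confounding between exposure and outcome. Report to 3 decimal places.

p₁ = 0.107, p₀ = 0.0175.
Overall risk P(Y=1) = π·p₁ + (1−π)·p₀ = 0.521×0.107 + 0.479×0.0175 = 0.06413.
Under exogeneity, PAF = [P(Y=1) − p₀] / P(Y=1).
PAF = (0.06413 − 0.0175) / 0.06413 ≈ 0.7271

PAF ≈ 0.727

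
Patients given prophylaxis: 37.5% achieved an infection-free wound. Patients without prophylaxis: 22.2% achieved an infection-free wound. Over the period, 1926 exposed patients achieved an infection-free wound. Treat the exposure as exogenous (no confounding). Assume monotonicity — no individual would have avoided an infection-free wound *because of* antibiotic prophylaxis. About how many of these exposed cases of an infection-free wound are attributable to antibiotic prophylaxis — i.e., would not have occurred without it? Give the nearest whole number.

about 786 cases

p₁ = 0.375, p₀ = 0.222.
PN = (p₁ − p₀)/p₁ = (0.375 − 0.222) / 0.375 ≈ 0.40800.
Attributable cases ≈ PN × (exposed cases) = 0.40800 × 1926 ≈ 785.81.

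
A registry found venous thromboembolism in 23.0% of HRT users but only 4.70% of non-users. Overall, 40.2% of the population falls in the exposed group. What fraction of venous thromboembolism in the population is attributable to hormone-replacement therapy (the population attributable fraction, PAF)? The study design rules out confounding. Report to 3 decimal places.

PAF ≈ 0.610

p₁ = 0.23, p₀ = 0.047.
Overall risk P(Y=1) = π·p₁ + (1−π)·p₀ = 0.402×0.23 + 0.598×0.047 = 0.12057.
Under exogeneity, PAF = [P(Y=1) − p₀] / P(Y=1).
PAF = (0.12057 − 0.047) / 0.12057 ≈ 0.6102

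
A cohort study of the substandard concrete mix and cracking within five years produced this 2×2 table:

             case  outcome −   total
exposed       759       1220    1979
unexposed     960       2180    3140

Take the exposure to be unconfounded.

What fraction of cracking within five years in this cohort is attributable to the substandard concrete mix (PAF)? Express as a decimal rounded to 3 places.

p₁ = P(outcome | exposed) = 759/1979 = 0.38353
p₀ = P(outcome | unexposed) = 960/3140 = 0.30573
Exposure prevalence π = 1979/5119 = 0.3866; overall risk P(Y=1) = 0.33581.
Under exogeneity, PAF = [P(Y=1) − p₀]/P(Y=1).
PAF = (0.33581 − 0.30573) / 0.33581 ≈ 0.0896

PAF ≈ 0.090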